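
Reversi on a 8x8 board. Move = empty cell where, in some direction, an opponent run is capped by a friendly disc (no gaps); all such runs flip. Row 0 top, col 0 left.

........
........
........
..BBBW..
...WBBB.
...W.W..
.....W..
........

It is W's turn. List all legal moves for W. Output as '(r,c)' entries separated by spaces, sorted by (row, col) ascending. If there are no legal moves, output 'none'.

(2,1): flips 1 -> legal
(2,2): flips 2 -> legal
(2,3): flips 1 -> legal
(2,4): no bracket -> illegal
(2,5): flips 1 -> legal
(3,1): flips 3 -> legal
(3,6): no bracket -> illegal
(3,7): flips 1 -> legal
(4,1): no bracket -> illegal
(4,2): no bracket -> illegal
(4,7): flips 3 -> legal
(5,4): no bracket -> illegal
(5,6): no bracket -> illegal
(5,7): flips 1 -> legal

Answer: (2,1) (2,2) (2,3) (2,5) (3,1) (3,7) (4,7) (5,7)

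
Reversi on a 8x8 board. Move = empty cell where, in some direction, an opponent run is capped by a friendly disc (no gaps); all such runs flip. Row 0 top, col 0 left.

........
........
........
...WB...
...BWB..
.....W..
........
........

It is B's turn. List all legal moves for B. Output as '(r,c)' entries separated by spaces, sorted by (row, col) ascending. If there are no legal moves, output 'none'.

Answer: (2,3) (3,2) (5,4) (6,5)

Derivation:
(2,2): no bracket -> illegal
(2,3): flips 1 -> legal
(2,4): no bracket -> illegal
(3,2): flips 1 -> legal
(3,5): no bracket -> illegal
(4,2): no bracket -> illegal
(4,6): no bracket -> illegal
(5,3): no bracket -> illegal
(5,4): flips 1 -> legal
(5,6): no bracket -> illegal
(6,4): no bracket -> illegal
(6,5): flips 1 -> legal
(6,6): no bracket -> illegal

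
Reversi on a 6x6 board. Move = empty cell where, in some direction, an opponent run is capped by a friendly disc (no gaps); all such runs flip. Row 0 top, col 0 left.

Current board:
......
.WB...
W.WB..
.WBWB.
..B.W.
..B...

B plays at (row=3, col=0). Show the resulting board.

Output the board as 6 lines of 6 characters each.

Place B at (3,0); scan 8 dirs for brackets.
Dir NW: edge -> no flip
Dir N: opp run (2,0), next='.' -> no flip
Dir NE: first cell '.' (not opp) -> no flip
Dir W: edge -> no flip
Dir E: opp run (3,1) capped by B -> flip
Dir SW: edge -> no flip
Dir S: first cell '.' (not opp) -> no flip
Dir SE: first cell '.' (not opp) -> no flip
All flips: (3,1)

Answer: ......
.WB...
W.WB..
BBBWB.
..B.W.
..B...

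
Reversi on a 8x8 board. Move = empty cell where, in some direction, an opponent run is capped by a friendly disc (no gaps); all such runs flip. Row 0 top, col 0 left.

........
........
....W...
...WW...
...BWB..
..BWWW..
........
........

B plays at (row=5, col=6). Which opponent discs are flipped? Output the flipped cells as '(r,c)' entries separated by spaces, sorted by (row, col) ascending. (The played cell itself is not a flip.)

Dir NW: first cell 'B' (not opp) -> no flip
Dir N: first cell '.' (not opp) -> no flip
Dir NE: first cell '.' (not opp) -> no flip
Dir W: opp run (5,5) (5,4) (5,3) capped by B -> flip
Dir E: first cell '.' (not opp) -> no flip
Dir SW: first cell '.' (not opp) -> no flip
Dir S: first cell '.' (not opp) -> no flip
Dir SE: first cell '.' (not opp) -> no flip

Answer: (5,3) (5,4) (5,5)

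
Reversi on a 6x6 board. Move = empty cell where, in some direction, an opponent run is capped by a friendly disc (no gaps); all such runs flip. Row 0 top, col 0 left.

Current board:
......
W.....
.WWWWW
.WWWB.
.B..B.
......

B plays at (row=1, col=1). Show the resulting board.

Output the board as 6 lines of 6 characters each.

Place B at (1,1); scan 8 dirs for brackets.
Dir NW: first cell '.' (not opp) -> no flip
Dir N: first cell '.' (not opp) -> no flip
Dir NE: first cell '.' (not opp) -> no flip
Dir W: opp run (1,0), next=edge -> no flip
Dir E: first cell '.' (not opp) -> no flip
Dir SW: first cell '.' (not opp) -> no flip
Dir S: opp run (2,1) (3,1) capped by B -> flip
Dir SE: opp run (2,2) (3,3) capped by B -> flip
All flips: (2,1) (2,2) (3,1) (3,3)

Answer: ......
WB....
.BBWWW
.BWBB.
.B..B.
......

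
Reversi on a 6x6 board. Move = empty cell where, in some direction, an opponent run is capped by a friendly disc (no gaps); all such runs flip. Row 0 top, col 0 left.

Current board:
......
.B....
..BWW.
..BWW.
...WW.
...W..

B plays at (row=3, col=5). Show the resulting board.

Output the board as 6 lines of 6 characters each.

Answer: ......
.B....
..BWW.
..BBBB
...WW.
...W..

Derivation:
Place B at (3,5); scan 8 dirs for brackets.
Dir NW: opp run (2,4), next='.' -> no flip
Dir N: first cell '.' (not opp) -> no flip
Dir NE: edge -> no flip
Dir W: opp run (3,4) (3,3) capped by B -> flip
Dir E: edge -> no flip
Dir SW: opp run (4,4) (5,3), next=edge -> no flip
Dir S: first cell '.' (not opp) -> no flip
Dir SE: edge -> no flip
All flips: (3,3) (3,4)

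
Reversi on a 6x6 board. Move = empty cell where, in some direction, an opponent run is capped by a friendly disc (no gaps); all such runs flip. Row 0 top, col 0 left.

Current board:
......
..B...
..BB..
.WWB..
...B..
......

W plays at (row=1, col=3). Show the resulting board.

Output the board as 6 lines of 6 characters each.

Place W at (1,3); scan 8 dirs for brackets.
Dir NW: first cell '.' (not opp) -> no flip
Dir N: first cell '.' (not opp) -> no flip
Dir NE: first cell '.' (not opp) -> no flip
Dir W: opp run (1,2), next='.' -> no flip
Dir E: first cell '.' (not opp) -> no flip
Dir SW: opp run (2,2) capped by W -> flip
Dir S: opp run (2,3) (3,3) (4,3), next='.' -> no flip
Dir SE: first cell '.' (not opp) -> no flip
All flips: (2,2)

Answer: ......
..BW..
..WB..
.WWB..
...B..
......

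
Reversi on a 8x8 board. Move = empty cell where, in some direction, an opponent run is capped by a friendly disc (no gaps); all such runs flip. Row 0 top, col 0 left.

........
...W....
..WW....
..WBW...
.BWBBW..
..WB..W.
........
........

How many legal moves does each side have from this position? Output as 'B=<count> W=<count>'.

Answer: B=12 W=8

Derivation:
-- B to move --
(0,2): no bracket -> illegal
(0,3): flips 2 -> legal
(0,4): no bracket -> illegal
(1,1): flips 1 -> legal
(1,2): no bracket -> illegal
(1,4): flips 2 -> legal
(2,1): flips 1 -> legal
(2,4): flips 1 -> legal
(2,5): flips 1 -> legal
(3,1): flips 2 -> legal
(3,5): flips 1 -> legal
(3,6): no bracket -> illegal
(4,6): flips 1 -> legal
(4,7): no bracket -> illegal
(5,1): flips 2 -> legal
(5,4): no bracket -> illegal
(5,5): no bracket -> illegal
(5,7): no bracket -> illegal
(6,1): flips 1 -> legal
(6,2): no bracket -> illegal
(6,3): flips 1 -> legal
(6,5): no bracket -> illegal
(6,6): no bracket -> illegal
(6,7): no bracket -> illegal
B mobility = 12
-- W to move --
(2,4): flips 1 -> legal
(3,0): flips 1 -> legal
(3,1): no bracket -> illegal
(3,5): no bracket -> illegal
(4,0): flips 1 -> legal
(5,0): flips 1 -> legal
(5,1): no bracket -> illegal
(5,4): flips 3 -> legal
(5,5): flips 2 -> legal
(6,2): no bracket -> illegal
(6,3): flips 3 -> legal
(6,4): flips 1 -> legal
W mobility = 8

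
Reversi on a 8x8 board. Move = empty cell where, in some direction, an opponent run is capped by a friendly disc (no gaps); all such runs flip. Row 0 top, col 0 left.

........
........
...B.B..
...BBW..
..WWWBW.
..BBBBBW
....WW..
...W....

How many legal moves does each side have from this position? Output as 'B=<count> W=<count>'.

-- B to move --
(2,4): no bracket -> illegal
(2,6): flips 2 -> legal
(3,1): flips 1 -> legal
(3,2): flips 2 -> legal
(3,6): flips 2 -> legal
(3,7): flips 1 -> legal
(4,1): flips 3 -> legal
(4,7): flips 1 -> legal
(5,1): flips 1 -> legal
(6,2): no bracket -> illegal
(6,3): no bracket -> illegal
(6,6): no bracket -> illegal
(6,7): no bracket -> illegal
(7,2): no bracket -> illegal
(7,4): flips 2 -> legal
(7,5): flips 2 -> legal
(7,6): flips 1 -> legal
B mobility = 11
-- W to move --
(1,2): no bracket -> illegal
(1,3): flips 2 -> legal
(1,4): no bracket -> illegal
(1,5): flips 1 -> legal
(1,6): flips 2 -> legal
(2,2): flips 1 -> legal
(2,4): flips 2 -> legal
(2,6): no bracket -> illegal
(3,2): flips 2 -> legal
(3,6): no bracket -> illegal
(4,1): no bracket -> illegal
(4,7): flips 1 -> legal
(5,1): flips 5 -> legal
(6,1): flips 1 -> legal
(6,2): flips 2 -> legal
(6,3): flips 1 -> legal
(6,6): flips 2 -> legal
(6,7): no bracket -> illegal
W mobility = 12

Answer: B=11 W=12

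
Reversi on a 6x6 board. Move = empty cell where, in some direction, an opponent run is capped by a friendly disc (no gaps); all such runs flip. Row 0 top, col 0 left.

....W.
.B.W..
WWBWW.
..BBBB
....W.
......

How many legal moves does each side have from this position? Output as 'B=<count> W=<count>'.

-- B to move --
(0,2): flips 2 -> legal
(0,3): flips 2 -> legal
(0,5): no bracket -> illegal
(1,0): flips 1 -> legal
(1,2): flips 1 -> legal
(1,4): flips 2 -> legal
(1,5): flips 1 -> legal
(2,5): flips 2 -> legal
(3,0): no bracket -> illegal
(3,1): flips 1 -> legal
(4,3): no bracket -> illegal
(4,5): no bracket -> illegal
(5,3): flips 1 -> legal
(5,4): flips 1 -> legal
(5,5): flips 1 -> legal
B mobility = 11
-- W to move --
(0,0): flips 3 -> legal
(0,1): flips 1 -> legal
(0,2): flips 1 -> legal
(1,0): no bracket -> illegal
(1,2): no bracket -> illegal
(2,5): no bracket -> illegal
(3,1): flips 1 -> legal
(4,1): flips 1 -> legal
(4,2): flips 1 -> legal
(4,3): flips 2 -> legal
(4,5): flips 1 -> legal
W mobility = 8

Answer: B=11 W=8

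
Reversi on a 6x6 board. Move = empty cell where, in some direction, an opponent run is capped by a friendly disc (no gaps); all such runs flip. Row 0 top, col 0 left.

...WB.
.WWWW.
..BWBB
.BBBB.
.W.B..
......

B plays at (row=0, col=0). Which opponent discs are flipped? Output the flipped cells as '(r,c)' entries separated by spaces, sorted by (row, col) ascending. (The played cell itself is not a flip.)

Dir NW: edge -> no flip
Dir N: edge -> no flip
Dir NE: edge -> no flip
Dir W: edge -> no flip
Dir E: first cell '.' (not opp) -> no flip
Dir SW: edge -> no flip
Dir S: first cell '.' (not opp) -> no flip
Dir SE: opp run (1,1) capped by B -> flip

Answer: (1,1)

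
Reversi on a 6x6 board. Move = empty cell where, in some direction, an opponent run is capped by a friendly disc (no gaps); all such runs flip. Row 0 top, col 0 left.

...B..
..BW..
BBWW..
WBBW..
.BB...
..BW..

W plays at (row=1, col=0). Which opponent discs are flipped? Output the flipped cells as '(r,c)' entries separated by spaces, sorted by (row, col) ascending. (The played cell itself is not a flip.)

Dir NW: edge -> no flip
Dir N: first cell '.' (not opp) -> no flip
Dir NE: first cell '.' (not opp) -> no flip
Dir W: edge -> no flip
Dir E: first cell '.' (not opp) -> no flip
Dir SW: edge -> no flip
Dir S: opp run (2,0) capped by W -> flip
Dir SE: opp run (2,1) (3,2), next='.' -> no flip

Answer: (2,0)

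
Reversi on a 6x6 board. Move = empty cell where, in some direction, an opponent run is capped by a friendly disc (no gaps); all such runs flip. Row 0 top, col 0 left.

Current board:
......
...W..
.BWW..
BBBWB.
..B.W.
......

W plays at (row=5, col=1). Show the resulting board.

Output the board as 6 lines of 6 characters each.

Place W at (5,1); scan 8 dirs for brackets.
Dir NW: first cell '.' (not opp) -> no flip
Dir N: first cell '.' (not opp) -> no flip
Dir NE: opp run (4,2) capped by W -> flip
Dir W: first cell '.' (not opp) -> no flip
Dir E: first cell '.' (not opp) -> no flip
Dir SW: edge -> no flip
Dir S: edge -> no flip
Dir SE: edge -> no flip
All flips: (4,2)

Answer: ......
...W..
.BWW..
BBBWB.
..W.W.
.W....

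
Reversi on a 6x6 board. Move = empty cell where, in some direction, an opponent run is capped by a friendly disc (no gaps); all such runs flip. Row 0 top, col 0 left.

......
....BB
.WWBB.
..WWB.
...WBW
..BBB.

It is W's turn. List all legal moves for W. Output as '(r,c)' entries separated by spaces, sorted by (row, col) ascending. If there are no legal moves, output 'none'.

Answer: (0,5) (1,2) (1,3) (2,5) (3,5) (5,5)

Derivation:
(0,3): no bracket -> illegal
(0,4): no bracket -> illegal
(0,5): flips 2 -> legal
(1,2): flips 2 -> legal
(1,3): flips 1 -> legal
(2,5): flips 3 -> legal
(3,5): flips 1 -> legal
(4,1): no bracket -> illegal
(4,2): no bracket -> illegal
(5,1): no bracket -> illegal
(5,5): flips 1 -> legal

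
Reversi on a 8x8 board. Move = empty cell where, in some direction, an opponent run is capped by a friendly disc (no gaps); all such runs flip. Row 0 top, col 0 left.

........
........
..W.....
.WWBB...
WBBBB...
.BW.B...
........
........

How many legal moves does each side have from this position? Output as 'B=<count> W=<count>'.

Answer: B=10 W=10

Derivation:
-- B to move --
(1,1): flips 1 -> legal
(1,2): flips 2 -> legal
(1,3): no bracket -> illegal
(2,0): flips 1 -> legal
(2,1): flips 2 -> legal
(2,3): flips 1 -> legal
(3,0): flips 2 -> legal
(5,0): no bracket -> illegal
(5,3): flips 1 -> legal
(6,1): flips 1 -> legal
(6,2): flips 1 -> legal
(6,3): flips 1 -> legal
B mobility = 10
-- W to move --
(2,3): no bracket -> illegal
(2,4): no bracket -> illegal
(2,5): flips 2 -> legal
(3,0): flips 1 -> legal
(3,5): flips 2 -> legal
(4,5): flips 4 -> legal
(5,0): flips 2 -> legal
(5,3): flips 1 -> legal
(5,5): flips 2 -> legal
(6,0): no bracket -> illegal
(6,1): flips 2 -> legal
(6,2): flips 1 -> legal
(6,3): no bracket -> illegal
(6,4): no bracket -> illegal
(6,5): flips 2 -> legal
W mobility = 10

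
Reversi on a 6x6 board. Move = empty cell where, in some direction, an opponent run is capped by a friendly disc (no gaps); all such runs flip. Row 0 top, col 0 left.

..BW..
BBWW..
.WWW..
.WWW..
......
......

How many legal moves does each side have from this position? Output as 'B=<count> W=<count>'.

Answer: B=7 W=2

Derivation:
-- B to move --
(0,1): no bracket -> illegal
(0,4): flips 1 -> legal
(1,4): flips 2 -> legal
(2,0): no bracket -> illegal
(2,4): flips 1 -> legal
(3,0): no bracket -> illegal
(3,4): no bracket -> illegal
(4,0): no bracket -> illegal
(4,1): flips 2 -> legal
(4,2): flips 3 -> legal
(4,3): flips 2 -> legal
(4,4): flips 2 -> legal
B mobility = 7
-- W to move --
(0,0): flips 1 -> legal
(0,1): flips 2 -> legal
(2,0): no bracket -> illegal
W mobility = 2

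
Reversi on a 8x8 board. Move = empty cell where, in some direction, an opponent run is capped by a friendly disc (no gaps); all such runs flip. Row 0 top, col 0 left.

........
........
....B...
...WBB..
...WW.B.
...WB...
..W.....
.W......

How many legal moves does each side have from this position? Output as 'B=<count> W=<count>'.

Answer: B=3 W=8

Derivation:
-- B to move --
(2,2): no bracket -> illegal
(2,3): no bracket -> illegal
(3,2): flips 2 -> legal
(4,2): flips 1 -> legal
(4,5): no bracket -> illegal
(5,1): no bracket -> illegal
(5,2): flips 2 -> legal
(5,5): no bracket -> illegal
(6,0): no bracket -> illegal
(6,1): no bracket -> illegal
(6,3): no bracket -> illegal
(6,4): no bracket -> illegal
(7,0): no bracket -> illegal
(7,2): no bracket -> illegal
(7,3): no bracket -> illegal
B mobility = 3
-- W to move --
(1,3): no bracket -> illegal
(1,4): flips 2 -> legal
(1,5): flips 1 -> legal
(2,3): no bracket -> illegal
(2,5): flips 1 -> legal
(2,6): flips 1 -> legal
(3,6): flips 2 -> legal
(3,7): no bracket -> illegal
(4,5): no bracket -> illegal
(4,7): no bracket -> illegal
(5,5): flips 1 -> legal
(5,6): no bracket -> illegal
(5,7): no bracket -> illegal
(6,3): no bracket -> illegal
(6,4): flips 1 -> legal
(6,5): flips 1 -> legal
W mobility = 8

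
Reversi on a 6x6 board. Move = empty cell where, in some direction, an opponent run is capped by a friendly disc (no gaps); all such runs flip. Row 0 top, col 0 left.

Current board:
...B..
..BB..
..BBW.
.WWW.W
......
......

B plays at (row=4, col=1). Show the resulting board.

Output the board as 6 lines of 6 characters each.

Answer: ...B..
..BB..
..BBW.
.WBW.W
.B....
......

Derivation:
Place B at (4,1); scan 8 dirs for brackets.
Dir NW: first cell '.' (not opp) -> no flip
Dir N: opp run (3,1), next='.' -> no flip
Dir NE: opp run (3,2) capped by B -> flip
Dir W: first cell '.' (not opp) -> no flip
Dir E: first cell '.' (not opp) -> no flip
Dir SW: first cell '.' (not opp) -> no flip
Dir S: first cell '.' (not opp) -> no flip
Dir SE: first cell '.' (not opp) -> no flip
All flips: (3,2)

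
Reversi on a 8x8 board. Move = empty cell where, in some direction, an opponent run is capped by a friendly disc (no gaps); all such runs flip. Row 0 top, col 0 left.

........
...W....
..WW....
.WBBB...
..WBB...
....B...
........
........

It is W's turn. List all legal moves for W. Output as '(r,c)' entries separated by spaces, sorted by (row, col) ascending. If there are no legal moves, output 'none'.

Answer: (2,4) (3,5) (4,1) (4,5) (5,3) (5,5)

Derivation:
(2,1): no bracket -> illegal
(2,4): flips 1 -> legal
(2,5): no bracket -> illegal
(3,5): flips 3 -> legal
(4,1): flips 1 -> legal
(4,5): flips 3 -> legal
(5,2): no bracket -> illegal
(5,3): flips 2 -> legal
(5,5): flips 2 -> legal
(6,3): no bracket -> illegal
(6,4): no bracket -> illegal
(6,5): no bracket -> illegal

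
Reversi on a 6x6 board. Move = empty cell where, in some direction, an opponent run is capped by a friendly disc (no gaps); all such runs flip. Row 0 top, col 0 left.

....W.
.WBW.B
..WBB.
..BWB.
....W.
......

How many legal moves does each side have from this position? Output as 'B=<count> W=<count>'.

Answer: B=8 W=6

Derivation:
-- B to move --
(0,0): no bracket -> illegal
(0,1): no bracket -> illegal
(0,2): flips 1 -> legal
(0,3): flips 1 -> legal
(0,5): no bracket -> illegal
(1,0): flips 1 -> legal
(1,4): flips 1 -> legal
(2,0): no bracket -> illegal
(2,1): flips 1 -> legal
(3,1): no bracket -> illegal
(3,5): no bracket -> illegal
(4,2): flips 1 -> legal
(4,3): flips 1 -> legal
(4,5): no bracket -> illegal
(5,3): no bracket -> illegal
(5,4): flips 1 -> legal
(5,5): no bracket -> illegal
B mobility = 8
-- W to move --
(0,1): no bracket -> illegal
(0,2): flips 1 -> legal
(0,3): no bracket -> illegal
(0,5): no bracket -> illegal
(1,4): flips 2 -> legal
(2,1): no bracket -> illegal
(2,5): flips 2 -> legal
(3,1): flips 1 -> legal
(3,5): flips 2 -> legal
(4,1): no bracket -> illegal
(4,2): flips 1 -> legal
(4,3): no bracket -> illegal
(4,5): no bracket -> illegal
W mobility = 6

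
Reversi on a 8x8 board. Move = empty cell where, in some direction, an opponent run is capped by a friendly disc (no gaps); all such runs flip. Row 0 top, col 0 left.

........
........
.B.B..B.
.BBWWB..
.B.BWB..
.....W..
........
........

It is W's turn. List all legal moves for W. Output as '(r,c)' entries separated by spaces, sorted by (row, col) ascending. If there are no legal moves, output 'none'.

Answer: (1,2) (1,3) (1,7) (2,5) (3,0) (3,6) (4,2) (4,6) (5,2) (5,3) (5,6)

Derivation:
(1,0): no bracket -> illegal
(1,1): no bracket -> illegal
(1,2): flips 1 -> legal
(1,3): flips 1 -> legal
(1,4): no bracket -> illegal
(1,5): no bracket -> illegal
(1,6): no bracket -> illegal
(1,7): flips 2 -> legal
(2,0): no bracket -> illegal
(2,2): no bracket -> illegal
(2,4): no bracket -> illegal
(2,5): flips 2 -> legal
(2,7): no bracket -> illegal
(3,0): flips 2 -> legal
(3,6): flips 1 -> legal
(3,7): no bracket -> illegal
(4,0): no bracket -> illegal
(4,2): flips 1 -> legal
(4,6): flips 1 -> legal
(5,0): no bracket -> illegal
(5,1): no bracket -> illegal
(5,2): flips 1 -> legal
(5,3): flips 1 -> legal
(5,4): no bracket -> illegal
(5,6): flips 1 -> legal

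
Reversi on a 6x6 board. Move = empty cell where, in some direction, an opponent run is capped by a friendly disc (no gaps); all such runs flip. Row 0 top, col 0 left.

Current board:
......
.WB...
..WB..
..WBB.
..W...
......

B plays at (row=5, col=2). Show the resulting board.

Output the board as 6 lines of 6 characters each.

Answer: ......
.WB...
..BB..
..BBB.
..B...
..B...

Derivation:
Place B at (5,2); scan 8 dirs for brackets.
Dir NW: first cell '.' (not opp) -> no flip
Dir N: opp run (4,2) (3,2) (2,2) capped by B -> flip
Dir NE: first cell '.' (not opp) -> no flip
Dir W: first cell '.' (not opp) -> no flip
Dir E: first cell '.' (not opp) -> no flip
Dir SW: edge -> no flip
Dir S: edge -> no flip
Dir SE: edge -> no flip
All flips: (2,2) (3,2) (4,2)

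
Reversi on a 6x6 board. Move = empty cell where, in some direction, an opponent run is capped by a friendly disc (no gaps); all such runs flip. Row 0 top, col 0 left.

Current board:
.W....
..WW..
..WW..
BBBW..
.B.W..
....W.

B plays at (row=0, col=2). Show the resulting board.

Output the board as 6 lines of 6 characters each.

Answer: .WB...
..BW..
..BW..
BBBW..
.B.W..
....W.

Derivation:
Place B at (0,2); scan 8 dirs for brackets.
Dir NW: edge -> no flip
Dir N: edge -> no flip
Dir NE: edge -> no flip
Dir W: opp run (0,1), next='.' -> no flip
Dir E: first cell '.' (not opp) -> no flip
Dir SW: first cell '.' (not opp) -> no flip
Dir S: opp run (1,2) (2,2) capped by B -> flip
Dir SE: opp run (1,3), next='.' -> no flip
All flips: (1,2) (2,2)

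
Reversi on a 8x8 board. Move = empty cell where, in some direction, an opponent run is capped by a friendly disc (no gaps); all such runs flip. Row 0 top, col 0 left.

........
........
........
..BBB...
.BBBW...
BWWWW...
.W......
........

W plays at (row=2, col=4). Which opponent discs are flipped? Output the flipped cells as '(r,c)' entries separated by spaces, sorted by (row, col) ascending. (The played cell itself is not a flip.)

Dir NW: first cell '.' (not opp) -> no flip
Dir N: first cell '.' (not opp) -> no flip
Dir NE: first cell '.' (not opp) -> no flip
Dir W: first cell '.' (not opp) -> no flip
Dir E: first cell '.' (not opp) -> no flip
Dir SW: opp run (3,3) (4,2) capped by W -> flip
Dir S: opp run (3,4) capped by W -> flip
Dir SE: first cell '.' (not opp) -> no flip

Answer: (3,3) (3,4) (4,2)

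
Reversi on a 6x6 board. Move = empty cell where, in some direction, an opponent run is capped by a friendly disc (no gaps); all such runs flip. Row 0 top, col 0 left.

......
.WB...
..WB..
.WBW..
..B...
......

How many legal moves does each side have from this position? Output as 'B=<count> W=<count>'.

Answer: B=7 W=6

Derivation:
-- B to move --
(0,0): no bracket -> illegal
(0,1): no bracket -> illegal
(0,2): no bracket -> illegal
(1,0): flips 1 -> legal
(1,3): no bracket -> illegal
(2,0): flips 1 -> legal
(2,1): flips 1 -> legal
(2,4): flips 1 -> legal
(3,0): flips 1 -> legal
(3,4): flips 1 -> legal
(4,0): no bracket -> illegal
(4,1): no bracket -> illegal
(4,3): flips 1 -> legal
(4,4): no bracket -> illegal
B mobility = 7
-- W to move --
(0,1): no bracket -> illegal
(0,2): flips 1 -> legal
(0,3): no bracket -> illegal
(1,3): flips 2 -> legal
(1,4): no bracket -> illegal
(2,1): no bracket -> illegal
(2,4): flips 1 -> legal
(3,4): no bracket -> illegal
(4,1): no bracket -> illegal
(4,3): no bracket -> illegal
(5,1): flips 1 -> legal
(5,2): flips 2 -> legal
(5,3): flips 1 -> legal
W mobility = 6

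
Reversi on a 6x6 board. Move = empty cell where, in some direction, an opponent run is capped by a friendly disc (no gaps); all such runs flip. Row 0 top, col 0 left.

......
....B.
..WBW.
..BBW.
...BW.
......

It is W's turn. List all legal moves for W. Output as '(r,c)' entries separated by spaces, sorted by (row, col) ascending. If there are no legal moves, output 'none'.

(0,3): no bracket -> illegal
(0,4): flips 1 -> legal
(0,5): no bracket -> illegal
(1,2): flips 1 -> legal
(1,3): no bracket -> illegal
(1,5): no bracket -> illegal
(2,1): no bracket -> illegal
(2,5): no bracket -> illegal
(3,1): flips 2 -> legal
(4,1): no bracket -> illegal
(4,2): flips 3 -> legal
(5,2): flips 1 -> legal
(5,3): no bracket -> illegal
(5,4): no bracket -> illegal

Answer: (0,4) (1,2) (3,1) (4,2) (5,2)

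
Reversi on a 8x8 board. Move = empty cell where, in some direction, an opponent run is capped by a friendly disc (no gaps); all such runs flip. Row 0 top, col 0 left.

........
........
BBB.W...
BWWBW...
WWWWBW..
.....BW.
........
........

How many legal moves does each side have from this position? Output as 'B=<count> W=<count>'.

-- B to move --
(1,3): no bracket -> illegal
(1,4): flips 2 -> legal
(1,5): flips 1 -> legal
(2,3): no bracket -> illegal
(2,5): no bracket -> illegal
(3,5): flips 2 -> legal
(3,6): no bracket -> illegal
(4,6): flips 1 -> legal
(4,7): no bracket -> illegal
(5,0): flips 1 -> legal
(5,1): flips 3 -> legal
(5,2): flips 3 -> legal
(5,3): flips 3 -> legal
(5,4): flips 2 -> legal
(5,7): flips 1 -> legal
(6,5): no bracket -> illegal
(6,6): no bracket -> illegal
(6,7): no bracket -> illegal
B mobility = 10
-- W to move --
(1,0): flips 3 -> legal
(1,1): flips 1 -> legal
(1,2): flips 1 -> legal
(1,3): flips 1 -> legal
(2,3): flips 1 -> legal
(3,5): no bracket -> illegal
(4,6): no bracket -> illegal
(5,3): no bracket -> illegal
(5,4): flips 2 -> legal
(6,4): no bracket -> illegal
(6,5): flips 1 -> legal
(6,6): no bracket -> illegal
W mobility = 7

Answer: B=10 W=7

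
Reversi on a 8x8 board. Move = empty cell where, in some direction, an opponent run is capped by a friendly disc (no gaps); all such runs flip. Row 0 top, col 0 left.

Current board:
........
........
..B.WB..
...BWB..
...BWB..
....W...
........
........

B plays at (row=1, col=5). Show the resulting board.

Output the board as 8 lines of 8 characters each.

Answer: ........
.....B..
..B.BB..
...BWB..
...BWB..
....W...
........
........

Derivation:
Place B at (1,5); scan 8 dirs for brackets.
Dir NW: first cell '.' (not opp) -> no flip
Dir N: first cell '.' (not opp) -> no flip
Dir NE: first cell '.' (not opp) -> no flip
Dir W: first cell '.' (not opp) -> no flip
Dir E: first cell '.' (not opp) -> no flip
Dir SW: opp run (2,4) capped by B -> flip
Dir S: first cell 'B' (not opp) -> no flip
Dir SE: first cell '.' (not opp) -> no flip
All flips: (2,4)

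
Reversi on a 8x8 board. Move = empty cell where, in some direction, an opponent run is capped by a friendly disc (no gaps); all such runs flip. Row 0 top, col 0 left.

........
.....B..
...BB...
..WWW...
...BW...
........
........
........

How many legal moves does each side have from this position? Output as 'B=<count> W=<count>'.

Answer: B=6 W=8

Derivation:
-- B to move --
(2,1): flips 1 -> legal
(2,2): no bracket -> illegal
(2,5): flips 1 -> legal
(3,1): no bracket -> illegal
(3,5): no bracket -> illegal
(4,1): flips 1 -> legal
(4,2): flips 1 -> legal
(4,5): flips 2 -> legal
(5,3): no bracket -> illegal
(5,4): flips 2 -> legal
(5,5): no bracket -> illegal
B mobility = 6
-- W to move --
(0,4): no bracket -> illegal
(0,5): no bracket -> illegal
(0,6): flips 2 -> legal
(1,2): flips 1 -> legal
(1,3): flips 1 -> legal
(1,4): flips 2 -> legal
(1,6): no bracket -> illegal
(2,2): no bracket -> illegal
(2,5): no bracket -> illegal
(2,6): no bracket -> illegal
(3,5): no bracket -> illegal
(4,2): flips 1 -> legal
(5,2): flips 1 -> legal
(5,3): flips 1 -> legal
(5,4): flips 1 -> legal
W mobility = 8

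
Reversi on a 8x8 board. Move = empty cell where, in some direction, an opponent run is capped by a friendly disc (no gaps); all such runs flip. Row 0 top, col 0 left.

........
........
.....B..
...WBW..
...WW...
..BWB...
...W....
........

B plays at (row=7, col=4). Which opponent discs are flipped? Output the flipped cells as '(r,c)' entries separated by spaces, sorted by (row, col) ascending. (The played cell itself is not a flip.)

Answer: (6,3)

Derivation:
Dir NW: opp run (6,3) capped by B -> flip
Dir N: first cell '.' (not opp) -> no flip
Dir NE: first cell '.' (not opp) -> no flip
Dir W: first cell '.' (not opp) -> no flip
Dir E: first cell '.' (not opp) -> no flip
Dir SW: edge -> no flip
Dir S: edge -> no flip
Dir SE: edge -> no flip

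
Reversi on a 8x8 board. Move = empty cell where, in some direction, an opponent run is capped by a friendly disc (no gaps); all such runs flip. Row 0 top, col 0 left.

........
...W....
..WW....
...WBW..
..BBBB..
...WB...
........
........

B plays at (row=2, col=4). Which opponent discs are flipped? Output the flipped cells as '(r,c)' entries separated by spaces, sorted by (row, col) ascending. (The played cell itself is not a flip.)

Dir NW: opp run (1,3), next='.' -> no flip
Dir N: first cell '.' (not opp) -> no flip
Dir NE: first cell '.' (not opp) -> no flip
Dir W: opp run (2,3) (2,2), next='.' -> no flip
Dir E: first cell '.' (not opp) -> no flip
Dir SW: opp run (3,3) capped by B -> flip
Dir S: first cell 'B' (not opp) -> no flip
Dir SE: opp run (3,5), next='.' -> no flip

Answer: (3,3)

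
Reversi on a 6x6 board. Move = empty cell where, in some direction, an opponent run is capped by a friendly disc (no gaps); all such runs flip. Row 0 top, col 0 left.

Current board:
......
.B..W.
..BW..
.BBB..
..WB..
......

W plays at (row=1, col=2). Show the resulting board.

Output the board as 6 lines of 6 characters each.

Place W at (1,2); scan 8 dirs for brackets.
Dir NW: first cell '.' (not opp) -> no flip
Dir N: first cell '.' (not opp) -> no flip
Dir NE: first cell '.' (not opp) -> no flip
Dir W: opp run (1,1), next='.' -> no flip
Dir E: first cell '.' (not opp) -> no flip
Dir SW: first cell '.' (not opp) -> no flip
Dir S: opp run (2,2) (3,2) capped by W -> flip
Dir SE: first cell 'W' (not opp) -> no flip
All flips: (2,2) (3,2)

Answer: ......
.BW.W.
..WW..
.BWB..
..WB..
......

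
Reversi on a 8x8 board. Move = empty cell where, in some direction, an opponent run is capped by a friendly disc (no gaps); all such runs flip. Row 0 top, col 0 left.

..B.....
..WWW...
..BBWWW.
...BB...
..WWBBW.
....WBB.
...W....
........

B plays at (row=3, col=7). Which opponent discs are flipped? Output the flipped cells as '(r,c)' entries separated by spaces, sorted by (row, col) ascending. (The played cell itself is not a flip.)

Dir NW: opp run (2,6), next='.' -> no flip
Dir N: first cell '.' (not opp) -> no flip
Dir NE: edge -> no flip
Dir W: first cell '.' (not opp) -> no flip
Dir E: edge -> no flip
Dir SW: opp run (4,6) capped by B -> flip
Dir S: first cell '.' (not opp) -> no flip
Dir SE: edge -> no flip

Answer: (4,6)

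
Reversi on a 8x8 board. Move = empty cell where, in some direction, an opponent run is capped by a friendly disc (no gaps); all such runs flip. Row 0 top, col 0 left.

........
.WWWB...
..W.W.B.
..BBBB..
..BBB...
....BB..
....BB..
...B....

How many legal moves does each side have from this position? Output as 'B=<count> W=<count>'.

Answer: B=4 W=7

Derivation:
-- B to move --
(0,0): flips 2 -> legal
(0,1): no bracket -> illegal
(0,2): flips 4 -> legal
(0,3): no bracket -> illegal
(0,4): no bracket -> illegal
(1,0): flips 3 -> legal
(1,5): flips 1 -> legal
(2,0): no bracket -> illegal
(2,1): no bracket -> illegal
(2,3): no bracket -> illegal
(2,5): no bracket -> illegal
(3,1): no bracket -> illegal
B mobility = 4
-- W to move --
(0,3): no bracket -> illegal
(0,4): flips 1 -> legal
(0,5): no bracket -> illegal
(1,5): flips 1 -> legal
(1,6): no bracket -> illegal
(1,7): no bracket -> illegal
(2,1): no bracket -> illegal
(2,3): no bracket -> illegal
(2,5): no bracket -> illegal
(2,7): no bracket -> illegal
(3,1): no bracket -> illegal
(3,6): no bracket -> illegal
(3,7): no bracket -> illegal
(4,1): no bracket -> illegal
(4,5): no bracket -> illegal
(4,6): flips 1 -> legal
(5,1): flips 2 -> legal
(5,2): flips 2 -> legal
(5,3): no bracket -> illegal
(5,6): no bracket -> illegal
(6,2): no bracket -> illegal
(6,3): no bracket -> illegal
(6,6): flips 3 -> legal
(7,2): no bracket -> illegal
(7,4): flips 4 -> legal
(7,5): no bracket -> illegal
(7,6): no bracket -> illegal
W mobility = 7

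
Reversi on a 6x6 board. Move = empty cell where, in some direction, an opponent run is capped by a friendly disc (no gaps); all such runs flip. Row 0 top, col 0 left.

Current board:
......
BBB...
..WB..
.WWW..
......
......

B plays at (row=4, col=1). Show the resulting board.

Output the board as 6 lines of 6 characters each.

Answer: ......
BBB...
..WB..
.WBW..
.B....
......

Derivation:
Place B at (4,1); scan 8 dirs for brackets.
Dir NW: first cell '.' (not opp) -> no flip
Dir N: opp run (3,1), next='.' -> no flip
Dir NE: opp run (3,2) capped by B -> flip
Dir W: first cell '.' (not opp) -> no flip
Dir E: first cell '.' (not opp) -> no flip
Dir SW: first cell '.' (not opp) -> no flip
Dir S: first cell '.' (not opp) -> no flip
Dir SE: first cell '.' (not opp) -> no flip
All flips: (3,2)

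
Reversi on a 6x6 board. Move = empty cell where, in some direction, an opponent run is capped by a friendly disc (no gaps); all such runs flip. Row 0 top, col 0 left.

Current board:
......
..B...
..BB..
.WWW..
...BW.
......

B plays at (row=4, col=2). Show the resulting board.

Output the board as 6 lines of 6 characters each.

Place B at (4,2); scan 8 dirs for brackets.
Dir NW: opp run (3,1), next='.' -> no flip
Dir N: opp run (3,2) capped by B -> flip
Dir NE: opp run (3,3), next='.' -> no flip
Dir W: first cell '.' (not opp) -> no flip
Dir E: first cell 'B' (not opp) -> no flip
Dir SW: first cell '.' (not opp) -> no flip
Dir S: first cell '.' (not opp) -> no flip
Dir SE: first cell '.' (not opp) -> no flip
All flips: (3,2)

Answer: ......
..B...
..BB..
.WBW..
..BBW.
......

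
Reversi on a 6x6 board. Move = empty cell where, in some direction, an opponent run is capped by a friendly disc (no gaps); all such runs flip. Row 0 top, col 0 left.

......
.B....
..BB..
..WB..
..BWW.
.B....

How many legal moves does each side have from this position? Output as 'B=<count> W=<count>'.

-- B to move --
(2,1): no bracket -> illegal
(3,1): flips 1 -> legal
(3,4): no bracket -> illegal
(3,5): no bracket -> illegal
(4,1): flips 1 -> legal
(4,5): flips 2 -> legal
(5,2): no bracket -> illegal
(5,3): flips 1 -> legal
(5,4): no bracket -> illegal
(5,5): flips 1 -> legal
B mobility = 5
-- W to move --
(0,0): flips 3 -> legal
(0,1): no bracket -> illegal
(0,2): no bracket -> illegal
(1,0): no bracket -> illegal
(1,2): flips 1 -> legal
(1,3): flips 2 -> legal
(1,4): flips 1 -> legal
(2,0): no bracket -> illegal
(2,1): no bracket -> illegal
(2,4): no bracket -> illegal
(3,1): no bracket -> illegal
(3,4): flips 1 -> legal
(4,0): no bracket -> illegal
(4,1): flips 1 -> legal
(5,0): no bracket -> illegal
(5,2): flips 1 -> legal
(5,3): no bracket -> illegal
W mobility = 7

Answer: B=5 W=7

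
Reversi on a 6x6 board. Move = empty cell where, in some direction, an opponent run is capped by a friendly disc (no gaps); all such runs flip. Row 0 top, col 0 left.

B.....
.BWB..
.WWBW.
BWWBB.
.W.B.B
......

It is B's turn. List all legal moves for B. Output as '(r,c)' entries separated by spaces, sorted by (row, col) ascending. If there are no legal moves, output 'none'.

Answer: (0,1) (0,3) (1,0) (1,4) (1,5) (2,0) (2,5) (3,5) (4,0) (5,0) (5,1) (5,2)

Derivation:
(0,1): flips 1 -> legal
(0,2): no bracket -> illegal
(0,3): flips 2 -> legal
(1,0): flips 2 -> legal
(1,4): flips 1 -> legal
(1,5): flips 1 -> legal
(2,0): flips 2 -> legal
(2,5): flips 1 -> legal
(3,5): flips 1 -> legal
(4,0): flips 2 -> legal
(4,2): no bracket -> illegal
(5,0): flips 2 -> legal
(5,1): flips 3 -> legal
(5,2): flips 1 -> legal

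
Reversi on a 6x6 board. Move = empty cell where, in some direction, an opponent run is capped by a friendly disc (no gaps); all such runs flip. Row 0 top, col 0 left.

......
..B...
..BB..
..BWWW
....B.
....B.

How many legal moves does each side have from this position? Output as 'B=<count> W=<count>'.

Answer: B=3 W=6

Derivation:
-- B to move --
(2,4): flips 1 -> legal
(2,5): no bracket -> illegal
(4,2): no bracket -> illegal
(4,3): flips 1 -> legal
(4,5): flips 1 -> legal
B mobility = 3
-- W to move --
(0,1): flips 2 -> legal
(0,2): no bracket -> illegal
(0,3): no bracket -> illegal
(1,1): flips 1 -> legal
(1,3): flips 1 -> legal
(1,4): no bracket -> illegal
(2,1): no bracket -> illegal
(2,4): no bracket -> illegal
(3,1): flips 1 -> legal
(4,1): no bracket -> illegal
(4,2): no bracket -> illegal
(4,3): no bracket -> illegal
(4,5): no bracket -> illegal
(5,3): flips 1 -> legal
(5,5): flips 1 -> legal
W mobility = 6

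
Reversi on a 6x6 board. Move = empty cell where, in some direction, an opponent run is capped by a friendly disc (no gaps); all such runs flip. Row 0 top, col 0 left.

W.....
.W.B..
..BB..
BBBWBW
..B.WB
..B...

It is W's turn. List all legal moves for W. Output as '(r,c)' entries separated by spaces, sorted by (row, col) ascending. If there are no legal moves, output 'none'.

Answer: (0,3) (2,4) (5,1) (5,5)

Derivation:
(0,2): no bracket -> illegal
(0,3): flips 2 -> legal
(0,4): no bracket -> illegal
(1,2): no bracket -> illegal
(1,4): no bracket -> illegal
(2,0): no bracket -> illegal
(2,1): no bracket -> illegal
(2,4): flips 1 -> legal
(2,5): no bracket -> illegal
(4,0): no bracket -> illegal
(4,1): no bracket -> illegal
(4,3): no bracket -> illegal
(5,1): flips 1 -> legal
(5,3): no bracket -> illegal
(5,4): no bracket -> illegal
(5,5): flips 1 -> legal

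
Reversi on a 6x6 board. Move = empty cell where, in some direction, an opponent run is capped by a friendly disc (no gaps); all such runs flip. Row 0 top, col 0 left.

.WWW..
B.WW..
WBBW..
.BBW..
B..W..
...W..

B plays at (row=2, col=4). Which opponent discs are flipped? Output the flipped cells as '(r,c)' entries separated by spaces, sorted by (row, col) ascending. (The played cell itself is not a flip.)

Answer: (2,3)

Derivation:
Dir NW: opp run (1,3) (0,2), next=edge -> no flip
Dir N: first cell '.' (not opp) -> no flip
Dir NE: first cell '.' (not opp) -> no flip
Dir W: opp run (2,3) capped by B -> flip
Dir E: first cell '.' (not opp) -> no flip
Dir SW: opp run (3,3), next='.' -> no flip
Dir S: first cell '.' (not opp) -> no flip
Dir SE: first cell '.' (not opp) -> no flip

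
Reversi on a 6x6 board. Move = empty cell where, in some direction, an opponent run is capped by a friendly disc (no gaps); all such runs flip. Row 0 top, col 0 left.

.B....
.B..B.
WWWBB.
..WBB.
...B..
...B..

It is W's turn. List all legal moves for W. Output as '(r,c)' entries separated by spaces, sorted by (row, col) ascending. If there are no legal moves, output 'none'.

(0,0): flips 1 -> legal
(0,2): flips 1 -> legal
(0,3): no bracket -> illegal
(0,4): no bracket -> illegal
(0,5): flips 2 -> legal
(1,0): no bracket -> illegal
(1,2): no bracket -> illegal
(1,3): no bracket -> illegal
(1,5): no bracket -> illegal
(2,5): flips 2 -> legal
(3,5): flips 2 -> legal
(4,2): no bracket -> illegal
(4,4): flips 1 -> legal
(4,5): no bracket -> illegal
(5,2): no bracket -> illegal
(5,4): flips 1 -> legal

Answer: (0,0) (0,2) (0,5) (2,5) (3,5) (4,4) (5,4)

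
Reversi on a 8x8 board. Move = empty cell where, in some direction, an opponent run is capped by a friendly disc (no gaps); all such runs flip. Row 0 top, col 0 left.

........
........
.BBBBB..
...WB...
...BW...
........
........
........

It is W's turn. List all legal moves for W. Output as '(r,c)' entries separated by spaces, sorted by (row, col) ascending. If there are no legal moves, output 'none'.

(1,0): no bracket -> illegal
(1,1): flips 1 -> legal
(1,2): no bracket -> illegal
(1,3): flips 1 -> legal
(1,4): flips 2 -> legal
(1,5): flips 1 -> legal
(1,6): no bracket -> illegal
(2,0): no bracket -> illegal
(2,6): no bracket -> illegal
(3,0): no bracket -> illegal
(3,1): no bracket -> illegal
(3,2): no bracket -> illegal
(3,5): flips 1 -> legal
(3,6): no bracket -> illegal
(4,2): flips 1 -> legal
(4,5): no bracket -> illegal
(5,2): no bracket -> illegal
(5,3): flips 1 -> legal
(5,4): no bracket -> illegal

Answer: (1,1) (1,3) (1,4) (1,5) (3,5) (4,2) (5,3)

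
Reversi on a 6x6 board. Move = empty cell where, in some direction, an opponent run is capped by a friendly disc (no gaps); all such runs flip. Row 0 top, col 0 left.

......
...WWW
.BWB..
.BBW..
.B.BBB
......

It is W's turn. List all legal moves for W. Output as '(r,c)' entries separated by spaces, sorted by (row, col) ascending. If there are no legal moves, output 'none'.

(1,0): no bracket -> illegal
(1,1): no bracket -> illegal
(1,2): no bracket -> illegal
(2,0): flips 1 -> legal
(2,4): flips 1 -> legal
(3,0): flips 2 -> legal
(3,4): no bracket -> illegal
(3,5): no bracket -> illegal
(4,0): flips 1 -> legal
(4,2): flips 1 -> legal
(5,0): flips 3 -> legal
(5,1): no bracket -> illegal
(5,2): no bracket -> illegal
(5,3): flips 1 -> legal
(5,4): no bracket -> illegal
(5,5): flips 1 -> legal

Answer: (2,0) (2,4) (3,0) (4,0) (4,2) (5,0) (5,3) (5,5)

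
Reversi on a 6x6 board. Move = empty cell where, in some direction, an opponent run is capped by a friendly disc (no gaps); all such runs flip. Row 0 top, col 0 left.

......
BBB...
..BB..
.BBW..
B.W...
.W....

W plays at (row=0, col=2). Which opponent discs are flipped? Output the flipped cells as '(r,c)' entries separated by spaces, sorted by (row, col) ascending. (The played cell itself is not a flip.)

Answer: (1,2) (2,2) (3,2)

Derivation:
Dir NW: edge -> no flip
Dir N: edge -> no flip
Dir NE: edge -> no flip
Dir W: first cell '.' (not opp) -> no flip
Dir E: first cell '.' (not opp) -> no flip
Dir SW: opp run (1,1), next='.' -> no flip
Dir S: opp run (1,2) (2,2) (3,2) capped by W -> flip
Dir SE: first cell '.' (not opp) -> no flip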